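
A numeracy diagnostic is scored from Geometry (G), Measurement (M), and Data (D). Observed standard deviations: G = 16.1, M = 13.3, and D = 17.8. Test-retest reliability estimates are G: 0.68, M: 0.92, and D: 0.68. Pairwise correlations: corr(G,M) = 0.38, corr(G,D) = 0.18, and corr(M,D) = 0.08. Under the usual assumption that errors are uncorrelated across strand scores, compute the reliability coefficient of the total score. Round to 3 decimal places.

0.812

Var(G+M+D) = 16.1² + 13.3² + 17.8² + 2·[16.1·13.3·0.38 + 16.1·17.8·0.18 + 13.3·17.8·0.08] = 752.94 + 303.786 = 1056.73.
Because errors are independent across components, Cov(Tᵢ,Tⱼ) = Cov(Xᵢ,Xⱼ); the off-diagonal part of the true-score variance is the same as above.
True-score variance = [16.1²·0.68 + 13.3²·0.92 + 17.8²·0.68] + 303.786 = 554.453 + 303.786 = 858.239.
Reliability = 858.239 / 1056.73 = 0.812.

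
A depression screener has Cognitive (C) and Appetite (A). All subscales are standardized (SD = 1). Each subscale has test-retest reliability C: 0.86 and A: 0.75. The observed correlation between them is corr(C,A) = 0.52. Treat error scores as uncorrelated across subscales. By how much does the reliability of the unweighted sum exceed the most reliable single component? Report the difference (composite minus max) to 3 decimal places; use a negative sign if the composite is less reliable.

0.012

Var(sum) = 2 + 1.04 = 3.04; true-score variance = 1.61 + 1.04 = 2.65; composite reliability = 0.8717.
Max component reliability = 0.8600.
Difference = 0.8717 − 0.8600 = 0.012.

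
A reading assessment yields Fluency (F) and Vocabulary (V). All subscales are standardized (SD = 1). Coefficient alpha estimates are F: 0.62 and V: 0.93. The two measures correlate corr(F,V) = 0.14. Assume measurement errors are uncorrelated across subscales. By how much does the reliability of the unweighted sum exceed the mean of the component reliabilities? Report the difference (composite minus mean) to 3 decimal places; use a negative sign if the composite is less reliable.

Var(sum) = 2 + 0.28 = 2.28; true-score variance = 1.55 + 0.28 = 1.83; composite reliability = 0.8026.
Mean component reliability = 0.7750.
Difference = 0.8026 − 0.7750 = 0.028.

0.028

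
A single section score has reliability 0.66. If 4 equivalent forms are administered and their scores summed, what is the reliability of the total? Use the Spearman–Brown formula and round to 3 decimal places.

0.886

ρ_k = kρ / (1 + (k−1)ρ) = 4·0.66 / (1 + 3·0.66) = 2.640 / 2.980 = 0.886.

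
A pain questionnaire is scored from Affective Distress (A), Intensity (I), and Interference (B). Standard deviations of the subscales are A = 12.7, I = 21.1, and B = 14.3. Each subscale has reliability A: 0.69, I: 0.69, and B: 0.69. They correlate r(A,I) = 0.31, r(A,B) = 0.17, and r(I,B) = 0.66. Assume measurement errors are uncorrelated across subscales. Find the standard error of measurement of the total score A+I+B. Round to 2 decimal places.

15.86

Var(total) = 810.99 + 626.172 = 1437.16.
True-score variance = 559.583 + 626.172 = 1185.76, so reliability = 0.8251.
Error variance = 1437.16 − 1185.76 = 251.407; SEM = √251.407 = 15.86.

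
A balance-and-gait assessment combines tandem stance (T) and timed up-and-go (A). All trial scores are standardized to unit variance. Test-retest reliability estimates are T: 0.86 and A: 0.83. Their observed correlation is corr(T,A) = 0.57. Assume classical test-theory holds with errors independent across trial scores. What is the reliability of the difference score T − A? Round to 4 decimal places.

0.6395

Var(T−A) = 1 + 1 − 2·0.57 = 2 − 1.14 = 0.86.
Under uncorrelated errors the observed covariances equal the true-score covariances, so only the own-variance terms attenuate.
True-score variance = [0.86 + 0.83] − 1.14 = 1.69 − 1.14 = 0.55.
Reliability = 0.55 / 0.86 = 0.6395.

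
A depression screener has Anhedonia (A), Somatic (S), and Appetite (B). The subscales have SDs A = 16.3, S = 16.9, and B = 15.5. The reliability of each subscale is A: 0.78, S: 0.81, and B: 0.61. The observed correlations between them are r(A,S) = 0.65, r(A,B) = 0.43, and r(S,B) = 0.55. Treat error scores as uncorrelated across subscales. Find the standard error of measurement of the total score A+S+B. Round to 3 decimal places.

Var(total) = 791.55 + 863.535 = 1655.09.
True-score variance = 585.135 + 863.535 = 1448.67, so reliability = 0.8753.
Error variance = 1655.09 − 1448.67 = 206.415; SEM = √206.415 = 14.367.

14.367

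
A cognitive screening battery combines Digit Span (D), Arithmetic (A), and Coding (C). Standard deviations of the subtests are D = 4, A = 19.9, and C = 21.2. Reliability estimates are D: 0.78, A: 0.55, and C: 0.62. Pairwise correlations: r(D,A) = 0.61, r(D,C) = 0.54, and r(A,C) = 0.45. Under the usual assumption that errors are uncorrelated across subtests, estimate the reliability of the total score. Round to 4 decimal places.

Var(D+A+C) = 4² + 19.9² + 21.2² + 2·[4·19.9·0.61 + 4·21.2·0.54 + 19.9·21.2·0.45] = 861.45 + 568.388 = 1429.84.
Under uncorrelated errors the observed covariances equal the true-score covariances, so only the own-variance terms attenuate.
True-score variance = [4²·0.78 + 19.9²·0.55 + 21.2²·0.62] + 568.388 = 508.938 + 568.388 = 1077.33.
Reliability = 1077.33 / 1429.84 = 0.7535.

0.7535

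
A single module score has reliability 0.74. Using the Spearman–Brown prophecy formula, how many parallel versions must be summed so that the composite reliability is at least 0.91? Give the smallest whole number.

k ≥ ρ*(1−ρ₁)/(ρ₁(1−ρ*)) = 0.91·0.26 / (0.74·0.09) = 3.553.
Smallest integer k = 4.

4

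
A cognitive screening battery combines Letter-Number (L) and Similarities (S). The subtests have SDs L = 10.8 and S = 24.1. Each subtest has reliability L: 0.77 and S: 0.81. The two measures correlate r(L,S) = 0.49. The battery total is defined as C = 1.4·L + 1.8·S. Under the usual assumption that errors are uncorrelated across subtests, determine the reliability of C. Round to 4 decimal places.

Var(C) = 1.4²·10.8² + 1.8²·24.1² + 2·[2.52·10.8·24.1·0.49] = 2110.44 + 642.787 = 2753.23.
Because errors are independent across components, Cov(Tᵢ,Tⱼ) = Cov(Xᵢ,Xⱼ); the off-diagonal part of the true-score variance is the same as above.
True-score variance = [1.4²·10.8²·0.77 + 1.8²·24.1²·0.81] + 642.787 = 1700.31 + 642.787 = 2343.1.
Reliability = 2343.1 / 2753.23 = 0.8510.

0.8510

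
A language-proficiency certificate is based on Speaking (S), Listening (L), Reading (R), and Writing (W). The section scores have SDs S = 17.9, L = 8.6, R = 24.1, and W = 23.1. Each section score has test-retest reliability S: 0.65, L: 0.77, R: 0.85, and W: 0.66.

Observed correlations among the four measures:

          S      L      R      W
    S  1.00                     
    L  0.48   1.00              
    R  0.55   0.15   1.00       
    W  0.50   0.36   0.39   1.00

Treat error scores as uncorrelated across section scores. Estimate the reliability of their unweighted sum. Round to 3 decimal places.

Var(S+L+R+W) = 17.9² + 8.6² + 24.1² + 23.1² + 2·[17.9·8.6·0.48 + 17.9·24.1·0.55 + 17.9·23.1·0.50 + 8.6·24.1·0.15 + 8.6·23.1·0.36 + 24.1·23.1·0.39] = 1508.79 + 1675.25 = 3184.04.
With uncorrelated errors the cross-covariances are all true-score covariance, so they carry over unchanged; only the diagonal terms shrink to ρᵢσᵢ².
True-score variance = [17.9²·0.65 + 8.6²·0.77 + 24.1²·0.85 + 23.1²·0.66] + 1675.25 = 1111.09 + 1675.25 = 2786.34.
Reliability = 2786.34 / 3184.04 = 0.875.

0.875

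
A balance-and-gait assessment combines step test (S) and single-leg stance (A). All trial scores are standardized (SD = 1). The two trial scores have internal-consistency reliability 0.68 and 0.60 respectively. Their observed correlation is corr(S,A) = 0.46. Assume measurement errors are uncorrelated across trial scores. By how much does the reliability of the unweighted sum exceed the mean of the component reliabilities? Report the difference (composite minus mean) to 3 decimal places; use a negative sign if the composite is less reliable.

Var(sum) = 2 + 0.92 = 2.92; true-score variance = 1.28 + 0.92 = 2.2; composite reliability = 0.7534.
Mean component reliability = 0.6400.
Difference = 0.7534 − 0.6400 = 0.113.

0.113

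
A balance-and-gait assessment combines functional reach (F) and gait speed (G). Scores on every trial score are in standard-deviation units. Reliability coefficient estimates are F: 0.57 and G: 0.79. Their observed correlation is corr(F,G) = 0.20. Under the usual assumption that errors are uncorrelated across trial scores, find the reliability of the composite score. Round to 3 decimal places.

Var(F+G) = 2 + 2·[0.20] = 2 + 0.4 = 2.4.
With uncorrelated errors the cross-covariances are all true-score covariance, so they carry over unchanged; only the diagonal terms shrink to ρᵢσᵢ².
True-score variance = [0.57 + 0.79] + 0.4 = 1.36 + 0.4 = 1.76.
Reliability = 1.76 / 2.4 = 0.733.

0.733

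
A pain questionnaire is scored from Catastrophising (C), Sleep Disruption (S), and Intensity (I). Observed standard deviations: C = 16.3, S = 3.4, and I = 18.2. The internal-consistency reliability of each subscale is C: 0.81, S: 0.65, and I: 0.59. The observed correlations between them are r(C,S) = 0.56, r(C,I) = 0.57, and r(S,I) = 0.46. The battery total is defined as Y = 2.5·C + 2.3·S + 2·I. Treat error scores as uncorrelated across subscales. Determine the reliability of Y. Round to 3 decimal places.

0.836

Var(Y) = 2.5²·16.3² + 2.3²·3.4² + 2²·18.2² + 2·[5.75·16.3·3.4·0.56 + 5·16.3·18.2·0.57 + 4.6·3.4·18.2·0.46] = 3046.67 + 2309.74 = 5356.42.
With uncorrelated errors the cross-covariances are all true-score covariance, so they carry over unchanged; only the diagonal terms shrink to ρᵢσᵢ².
True-score variance = [2.5²·16.3²·0.81 + 2.3²·3.4²·0.65 + 2²·18.2²·0.59] + 2309.74 = 2166.53 + 2309.74 = 4476.27.
Reliability = 4476.27 / 5356.42 = 0.836.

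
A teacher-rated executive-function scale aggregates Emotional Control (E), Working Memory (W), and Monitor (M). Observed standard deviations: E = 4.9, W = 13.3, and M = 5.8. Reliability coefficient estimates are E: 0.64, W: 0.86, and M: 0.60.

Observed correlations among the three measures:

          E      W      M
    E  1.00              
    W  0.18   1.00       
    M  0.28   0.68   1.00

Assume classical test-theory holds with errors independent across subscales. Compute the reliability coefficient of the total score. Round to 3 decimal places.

Var(E+W+M) = 4.9² + 13.3² + 5.8² + 2·[4.9·13.3·0.18 + 4.9·5.8·0.28 + 13.3·5.8·0.68] = 234.54 + 144.287 = 378.827.
Under uncorrelated errors the observed covariances equal the true-score covariances, so only the own-variance terms attenuate.
True-score variance = [4.9²·0.64 + 13.3²·0.86 + 5.8²·0.60] + 144.287 = 187.676 + 144.287 = 331.963.
Reliability = 331.963 / 378.827 = 0.876.

0.876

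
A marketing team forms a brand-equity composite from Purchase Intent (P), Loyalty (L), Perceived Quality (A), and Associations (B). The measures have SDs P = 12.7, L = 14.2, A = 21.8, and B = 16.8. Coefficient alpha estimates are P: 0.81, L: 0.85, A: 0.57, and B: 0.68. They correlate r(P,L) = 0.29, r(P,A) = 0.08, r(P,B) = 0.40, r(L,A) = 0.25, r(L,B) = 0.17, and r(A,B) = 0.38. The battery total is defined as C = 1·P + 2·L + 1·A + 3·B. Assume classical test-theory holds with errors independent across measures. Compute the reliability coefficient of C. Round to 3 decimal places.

0.817

Var(C) = 12.7² + 2²·14.2² + 21.8² + 3²·16.8² + 2·[2·12.7·14.2·0.29 + 12.7·21.8·0.08 + 3·12.7·16.8·0.40 + 2·14.2·21.8·0.25 + 6·14.2·16.8·0.17 + 3·21.8·16.8·0.38] = 3983.25 + 2396.81 = 6380.06.
Because errors are independent across components, Cov(Tᵢ,Tⱼ) = Cov(Xᵢ,Xⱼ); the off-diagonal part of the true-score variance is the same as above.
True-score variance = [12.7²·0.81 + 2²·14.2²·0.85 + 21.8²·0.57 + 3²·16.8²·0.68] + 2396.81 = 2814.42 + 2396.81 = 5211.22.
Reliability = 5211.22 / 6380.06 = 0.817.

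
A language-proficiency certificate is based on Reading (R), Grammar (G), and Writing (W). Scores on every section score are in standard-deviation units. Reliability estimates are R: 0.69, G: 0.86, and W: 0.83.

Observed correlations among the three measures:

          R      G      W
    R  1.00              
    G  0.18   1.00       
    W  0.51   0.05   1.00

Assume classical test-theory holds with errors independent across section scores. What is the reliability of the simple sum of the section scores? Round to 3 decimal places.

0.862

Var(R+G+W) = 3 + 2·[0.18 + 0.51 + 0.05] = 3 + 1.48 = 4.48.
Under uncorrelated errors the observed covariances equal the true-score covariances, so only the own-variance terms attenuate.
True-score variance = [0.69 + 0.86 + 0.83] + 1.48 = 2.38 + 1.48 = 3.86.
Reliability = 3.86 / 4.48 = 0.862.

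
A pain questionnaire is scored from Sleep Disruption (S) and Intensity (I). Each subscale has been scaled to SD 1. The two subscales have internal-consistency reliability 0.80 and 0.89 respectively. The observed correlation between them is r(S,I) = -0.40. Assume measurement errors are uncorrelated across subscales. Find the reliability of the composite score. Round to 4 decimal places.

0.7417

Var(S+I) = 2 + 2·[(-0.40)] = 2 − 0.8 = 1.2.
Because errors are independent across components, Cov(Tᵢ,Tⱼ) = Cov(Xᵢ,Xⱼ); the off-diagonal part of the true-score variance is the same as above.
True-score variance = [0.80 + 0.89] − 0.8 = 1.69 − 0.8 = 0.89.
Reliability = 0.89 / 1.2 = 0.7417.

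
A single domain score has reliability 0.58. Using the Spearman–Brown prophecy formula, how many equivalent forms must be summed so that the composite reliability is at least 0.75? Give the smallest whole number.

k ≥ ρ*(1−ρ₁)/(ρ₁(1−ρ*)) = 0.75·0.42 / (0.58·0.25) = 2.172.
Smallest integer k = 3.

3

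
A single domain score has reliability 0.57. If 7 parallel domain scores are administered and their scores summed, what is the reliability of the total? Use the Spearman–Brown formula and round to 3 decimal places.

0.903

ρ_k = kρ / (1 + (k−1)ρ) = 7·0.57 / (1 + 6·0.57) = 3.990 / 4.420 = 0.903.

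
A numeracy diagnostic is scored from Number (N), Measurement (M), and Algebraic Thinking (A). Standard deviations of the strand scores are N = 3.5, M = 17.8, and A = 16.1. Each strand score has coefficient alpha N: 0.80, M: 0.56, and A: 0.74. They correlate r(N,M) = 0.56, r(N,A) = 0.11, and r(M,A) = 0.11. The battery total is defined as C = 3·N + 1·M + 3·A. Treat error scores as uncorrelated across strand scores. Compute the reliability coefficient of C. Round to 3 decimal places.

Var(C) = 3²·3.5² + 17.8² + 3²·16.1² + 2·[3·3.5·17.8·0.56 + 9·3.5·16.1·0.11 + 3·17.8·16.1·0.11] = 2759.98 + 510.044 = 3270.02.
Under uncorrelated errors the observed covariances equal the true-score covariances, so only the own-variance terms attenuate.
True-score variance = [3²·3.5²·0.80 + 17.8²·0.56 + 3²·16.1²·0.74] + 510.044 = 1991.97 + 510.044 = 2502.01.
Reliability = 2502.01 / 3270.02 = 0.765.

0.765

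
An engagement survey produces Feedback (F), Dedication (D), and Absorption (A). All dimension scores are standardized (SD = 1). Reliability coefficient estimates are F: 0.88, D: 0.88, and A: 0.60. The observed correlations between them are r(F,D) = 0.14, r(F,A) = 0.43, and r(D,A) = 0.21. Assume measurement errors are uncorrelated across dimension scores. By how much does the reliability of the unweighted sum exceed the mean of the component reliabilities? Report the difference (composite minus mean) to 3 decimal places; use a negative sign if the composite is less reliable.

0.073

Var(sum) = 3 + 1.56 = 4.56; true-score variance = 2.36 + 1.56 = 3.92; composite reliability = 0.8596.
Mean component reliability = 0.7867.
Difference = 0.8596 − 0.7867 = 0.073.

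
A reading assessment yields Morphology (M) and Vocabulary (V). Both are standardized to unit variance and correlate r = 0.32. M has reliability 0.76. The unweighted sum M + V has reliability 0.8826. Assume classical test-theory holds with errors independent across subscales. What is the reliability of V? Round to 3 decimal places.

Var(M+V) = 2 + 2·0.32 = 2.640.
True-score variance = ρ_M + ρ_V + 2·0.32, so 0.8826 = (0.76 + ρ_V + 0.64) / 2.640.
ρ_V = 0.8826·2.640 − 0.76 − 0.64 = 0.930.

0.930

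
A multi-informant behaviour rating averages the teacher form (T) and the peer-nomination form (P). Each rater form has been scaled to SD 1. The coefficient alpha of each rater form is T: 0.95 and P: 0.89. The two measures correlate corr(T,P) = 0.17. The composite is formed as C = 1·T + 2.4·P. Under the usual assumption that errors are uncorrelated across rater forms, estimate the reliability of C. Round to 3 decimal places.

0.910

Var(C) = 1 + 2.4² + 2·[2.4·0.17] = 6.76 + 0.816 = 7.576.
Under uncorrelated errors the observed covariances equal the true-score covariances, so only the own-variance terms attenuate.
True-score variance = [0.95 + 2.4²·0.89] + 0.816 = 6.0764 + 0.816 = 6.8924.
Reliability = 6.8924 / 7.576 = 0.910.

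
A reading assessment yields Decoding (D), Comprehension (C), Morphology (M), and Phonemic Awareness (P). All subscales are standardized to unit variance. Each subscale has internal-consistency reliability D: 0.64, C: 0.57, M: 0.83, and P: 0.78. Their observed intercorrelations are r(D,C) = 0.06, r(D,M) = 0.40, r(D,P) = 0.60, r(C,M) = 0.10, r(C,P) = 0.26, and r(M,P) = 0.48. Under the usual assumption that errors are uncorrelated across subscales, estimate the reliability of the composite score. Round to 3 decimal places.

0.849

Var(D+C+M+P) = 4 + 2·[0.06 + 0.40 + 0.60 + 0.10 + 0.26 + 0.48] = 4 + 3.8 = 7.8.
Because errors are independent across components, Cov(Tᵢ,Tⱼ) = Cov(Xᵢ,Xⱼ); the off-diagonal part of the true-score variance is the same as above.
True-score variance = [0.64 + 0.57 + 0.83 + 0.78] + 3.8 = 2.82 + 3.8 = 6.62.
Reliability = 6.62 / 7.8 = 0.849.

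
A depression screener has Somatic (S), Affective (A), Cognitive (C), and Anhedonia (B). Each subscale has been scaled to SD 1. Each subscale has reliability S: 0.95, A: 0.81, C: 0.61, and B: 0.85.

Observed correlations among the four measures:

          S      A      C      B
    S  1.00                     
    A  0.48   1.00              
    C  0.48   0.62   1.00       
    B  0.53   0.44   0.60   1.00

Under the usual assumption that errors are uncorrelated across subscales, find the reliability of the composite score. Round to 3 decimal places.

Var(S+A+C+B) = 4 + 2·[0.48 + 0.48 + 0.53 + 0.62 + 0.44 + 0.60] = 4 + 6.3 = 10.3.
With uncorrelated errors the cross-covariances are all true-score covariance, so they carry over unchanged; only the diagonal terms shrink to ρᵢσᵢ².
True-score variance = [0.95 + 0.81 + 0.61 + 0.85] + 6.3 = 3.22 + 6.3 = 9.52.
Reliability = 9.52 / 10.3 = 0.924.

0.924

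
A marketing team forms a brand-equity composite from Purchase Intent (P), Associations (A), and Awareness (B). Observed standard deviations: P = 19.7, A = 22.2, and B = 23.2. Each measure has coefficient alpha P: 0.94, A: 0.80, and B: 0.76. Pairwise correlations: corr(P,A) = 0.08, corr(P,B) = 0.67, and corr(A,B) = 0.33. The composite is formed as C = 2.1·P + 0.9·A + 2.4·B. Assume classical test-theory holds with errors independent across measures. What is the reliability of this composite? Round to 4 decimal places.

0.8989

Var(C) = 2.1²·19.7² + 0.9²·22.2² + 2.4²·23.2² + 2·[1.89·19.7·22.2·0.08 + 5.04·19.7·23.2·0.67 + 2.16·22.2·23.2·0.33] = 5210.94 + 3953.16 = 9164.1.
Under uncorrelated errors the observed covariances equal the true-score covariances, so only the own-variance terms attenuate.
True-score variance = [2.1²·19.7²·0.94 + 0.9²·22.2²·0.80 + 2.4²·23.2²·0.76] + 3953.16 = 4284.35 + 3953.16 = 8237.51.
Reliability = 8237.51 / 9164.1 = 0.8989.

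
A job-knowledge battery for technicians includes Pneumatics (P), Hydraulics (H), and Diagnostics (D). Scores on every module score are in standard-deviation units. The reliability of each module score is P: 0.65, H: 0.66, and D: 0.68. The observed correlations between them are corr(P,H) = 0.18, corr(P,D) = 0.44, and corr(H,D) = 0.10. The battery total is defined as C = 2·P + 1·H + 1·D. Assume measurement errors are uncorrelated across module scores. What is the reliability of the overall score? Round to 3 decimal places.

0.763

Var(C) = 2² + 1 + 1 + 2·[2·0.18 + 2·0.44 + 0.10] = 6 + 2.68 = 8.68.
Because errors are independent across components, Cov(Tᵢ,Tⱼ) = Cov(Xᵢ,Xⱼ); the off-diagonal part of the true-score variance is the same as above.
True-score variance = [2²·0.65 + 0.66 + 0.68] + 2.68 = 3.94 + 2.68 = 6.62.
Reliability = 6.62 / 8.68 = 0.763.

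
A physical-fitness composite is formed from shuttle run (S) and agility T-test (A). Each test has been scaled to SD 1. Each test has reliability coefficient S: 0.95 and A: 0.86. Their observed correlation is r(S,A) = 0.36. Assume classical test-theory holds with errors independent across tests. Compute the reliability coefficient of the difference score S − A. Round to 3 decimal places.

Var(S−A) = 1 + 1 − 2·0.36 = 2 − 0.72 = 1.28.
Because errors are independent across components, Cov(Tᵢ,Tⱼ) = Cov(Xᵢ,Xⱼ); the off-diagonal part of the true-score variance is the same as above.
True-score variance = [0.95 + 0.86] − 0.72 = 1.81 − 0.72 = 1.09.
Reliability = 1.09 / 1.28 = 0.852.

0.852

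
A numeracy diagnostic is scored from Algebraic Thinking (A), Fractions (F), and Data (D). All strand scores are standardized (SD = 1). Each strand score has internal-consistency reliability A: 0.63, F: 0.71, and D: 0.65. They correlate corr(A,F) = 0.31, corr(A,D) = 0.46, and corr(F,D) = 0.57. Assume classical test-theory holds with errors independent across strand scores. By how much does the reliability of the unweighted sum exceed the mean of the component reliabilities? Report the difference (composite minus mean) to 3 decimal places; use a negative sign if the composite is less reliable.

0.159

Var(sum) = 3 + 2.68 = 5.68; true-score variance = 1.99 + 2.68 = 4.67; composite reliability = 0.8222.
Mean component reliability = 0.6633.
Difference = 0.8222 − 0.6633 = 0.159.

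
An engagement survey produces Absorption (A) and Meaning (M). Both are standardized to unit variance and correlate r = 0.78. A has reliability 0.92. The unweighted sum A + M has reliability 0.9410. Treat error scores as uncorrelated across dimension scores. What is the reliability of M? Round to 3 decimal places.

0.870

Var(A+M) = 2 + 2·0.78 = 3.560.
True-score variance = ρ_A + ρ_M + 2·0.78, so 0.9410 = (0.92 + ρ_M + 1.56) / 3.560.
ρ_M = 0.9410·3.560 − 0.92 − 1.56 = 0.870.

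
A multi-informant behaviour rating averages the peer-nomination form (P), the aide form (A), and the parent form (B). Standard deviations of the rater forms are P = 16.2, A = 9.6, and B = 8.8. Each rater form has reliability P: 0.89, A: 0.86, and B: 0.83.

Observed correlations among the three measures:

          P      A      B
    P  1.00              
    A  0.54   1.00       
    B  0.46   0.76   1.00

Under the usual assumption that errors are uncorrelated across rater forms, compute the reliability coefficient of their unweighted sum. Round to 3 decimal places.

Var(P+A+B) = 16.2² + 9.6² + 8.8² + 2·[16.2·9.6·0.54 + 16.2·8.8·0.46 + 9.6·8.8·0.76] = 432.04 + 427.526 = 859.566.
Under uncorrelated errors the observed covariances equal the true-score covariances, so only the own-variance terms attenuate.
True-score variance = [16.2²·0.89 + 9.6²·0.86 + 8.8²·0.83] + 427.526 = 377.104 + 427.526 = 804.631.
Reliability = 804.631 / 859.566 = 0.936.

0.936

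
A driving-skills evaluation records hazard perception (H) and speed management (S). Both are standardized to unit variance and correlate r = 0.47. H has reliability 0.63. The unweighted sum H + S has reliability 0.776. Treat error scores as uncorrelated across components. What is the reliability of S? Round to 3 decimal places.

0.711

Var(H+S) = 2 + 2·0.47 = 2.940.
True-score variance = ρ_H + ρ_S + 2·0.47, so 0.776 = (0.63 + ρ_S + 0.94) / 2.940.
ρ_S = 0.776·2.940 − 0.63 − 0.94 = 0.711.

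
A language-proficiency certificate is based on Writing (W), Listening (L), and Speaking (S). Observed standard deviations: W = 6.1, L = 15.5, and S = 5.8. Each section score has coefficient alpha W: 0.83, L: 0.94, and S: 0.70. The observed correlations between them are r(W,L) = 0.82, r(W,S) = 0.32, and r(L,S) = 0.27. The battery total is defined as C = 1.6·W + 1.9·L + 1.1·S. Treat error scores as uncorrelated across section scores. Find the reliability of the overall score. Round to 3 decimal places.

0.950

Var(C) = 1.6²·6.1² + 1.9²·15.5² + 1.1²·5.8² + 2·[3.04·6.1·15.5·0.82 + 1.76·6.1·5.8·0.32 + 2.09·15.5·5.8·0.27] = 1003.26 + 612.702 = 1615.97.
With uncorrelated errors the cross-covariances are all true-score covariance, so they carry over unchanged; only the diagonal terms shrink to ρᵢσᵢ².
True-score variance = [1.6²·6.1²·0.83 + 1.9²·15.5²·0.94 + 1.1²·5.8²·0.70] + 612.702 = 922.821 + 612.702 = 1535.52.
Reliability = 1535.52 / 1615.97 = 0.950.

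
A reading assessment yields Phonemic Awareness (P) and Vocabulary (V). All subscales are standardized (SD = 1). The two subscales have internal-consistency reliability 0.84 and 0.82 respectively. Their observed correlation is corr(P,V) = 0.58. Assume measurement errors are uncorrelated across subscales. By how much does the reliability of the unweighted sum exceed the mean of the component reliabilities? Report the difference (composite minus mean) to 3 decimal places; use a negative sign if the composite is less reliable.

0.062

Var(sum) = 2 + 1.16 = 3.16; true-score variance = 1.66 + 1.16 = 2.82; composite reliability = 0.8924.
Mean component reliability = 0.8300.
Difference = 0.8924 − 0.8300 = 0.062.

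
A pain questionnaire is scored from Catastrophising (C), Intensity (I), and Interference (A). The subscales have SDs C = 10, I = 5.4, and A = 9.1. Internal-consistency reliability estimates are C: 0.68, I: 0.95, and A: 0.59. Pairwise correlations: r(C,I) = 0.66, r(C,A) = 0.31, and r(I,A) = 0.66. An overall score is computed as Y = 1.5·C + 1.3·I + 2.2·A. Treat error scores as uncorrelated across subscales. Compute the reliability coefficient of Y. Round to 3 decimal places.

0.799

Var(Y) = 1.5²·10² + 1.3²·5.4² + 2.2²·9.1² + 2·[1.95·10·5.4·0.66 + 3.3·10·9.1·0.31 + 2.86·5.4·9.1·0.66] = 675.081 + 510.695 = 1185.78.
Because errors are independent across components, Cov(Tᵢ,Tⱼ) = Cov(Xᵢ,Xⱼ); the off-diagonal part of the true-score variance is the same as above.
True-score variance = [1.5²·10²·0.68 + 1.3²·5.4²·0.95 + 2.2²·9.1²·0.59] + 510.695 = 436.289 + 510.695 = 946.984.
Reliability = 946.984 / 1185.78 = 0.799.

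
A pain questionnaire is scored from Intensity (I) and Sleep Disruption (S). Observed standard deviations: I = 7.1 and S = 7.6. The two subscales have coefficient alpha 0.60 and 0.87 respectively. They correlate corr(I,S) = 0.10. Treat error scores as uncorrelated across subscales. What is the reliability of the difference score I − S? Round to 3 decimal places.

0.716

Var(I−S) = 7.1² + 7.6² − 2·7.1·7.6·0.10 = 108.17 − 10.792 = 97.378.
With uncorrelated errors the cross-covariances are all true-score covariance, so they carry over unchanged; only the diagonal terms shrink to ρᵢσᵢ².
True-score variance = [7.1²·0.60 + 7.6²·0.87] − 10.792 = 80.4972 − 10.792 = 69.7052.
Reliability = 69.7052 / 97.378 = 0.716.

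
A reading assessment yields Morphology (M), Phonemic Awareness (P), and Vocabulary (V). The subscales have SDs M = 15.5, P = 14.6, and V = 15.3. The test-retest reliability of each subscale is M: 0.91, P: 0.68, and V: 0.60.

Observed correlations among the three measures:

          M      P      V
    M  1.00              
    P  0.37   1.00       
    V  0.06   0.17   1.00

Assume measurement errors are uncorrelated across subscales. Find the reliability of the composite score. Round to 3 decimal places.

Var(M+P+V) = 15.5² + 14.6² + 15.3² + 2·[15.5·14.6·0.37 + 15.5·15.3·0.06 + 14.6·15.3·0.17] = 687.5 + 271.869 = 959.369.
With uncorrelated errors the cross-covariances are all true-score covariance, so they carry over unchanged; only the diagonal terms shrink to ρᵢσᵢ².
True-score variance = [15.5²·0.91 + 14.6²·0.68 + 15.3²·0.60] + 271.869 = 504.03 + 271.869 = 775.899.
Reliability = 775.899 / 959.369 = 0.809.

0.809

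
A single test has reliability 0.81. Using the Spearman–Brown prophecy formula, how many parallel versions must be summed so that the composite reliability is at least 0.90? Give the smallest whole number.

3

k ≥ ρ*(1−ρ₁)/(ρ₁(1−ρ*)) = 0.90·0.19 / (0.81·0.10) = 2.111.
Smallest integer k = 3.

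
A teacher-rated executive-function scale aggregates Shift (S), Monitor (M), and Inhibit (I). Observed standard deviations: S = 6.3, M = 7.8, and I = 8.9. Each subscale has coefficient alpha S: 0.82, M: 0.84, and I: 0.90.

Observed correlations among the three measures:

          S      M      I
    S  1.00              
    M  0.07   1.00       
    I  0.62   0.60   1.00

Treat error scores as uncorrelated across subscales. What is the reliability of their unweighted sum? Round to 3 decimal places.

0.927

Var(S+M+I) = 6.3² + 7.8² + 8.9² + 2·[6.3·7.8·0.07 + 6.3·8.9·0.62 + 7.8·8.9·0.60] = 179.74 + 159.71 = 339.45.
Under uncorrelated errors the observed covariances equal the true-score covariances, so only the own-variance terms attenuate.
True-score variance = [6.3²·0.82 + 7.8²·0.84 + 8.9²·0.90] + 159.71 = 154.94 + 159.71 = 314.651.
Reliability = 314.651 / 339.45 = 0.927.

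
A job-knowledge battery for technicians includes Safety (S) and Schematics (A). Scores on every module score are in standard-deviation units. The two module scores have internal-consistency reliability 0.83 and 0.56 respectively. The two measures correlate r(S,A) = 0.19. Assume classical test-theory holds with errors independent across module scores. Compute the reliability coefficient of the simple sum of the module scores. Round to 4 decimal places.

0.7437

Var(S+A) = 2 + 2·[0.19] = 2 + 0.38 = 2.38.
With uncorrelated errors the cross-covariances are all true-score covariance, so they carry over unchanged; only the diagonal terms shrink to ρᵢσᵢ².
True-score variance = [0.83 + 0.56] + 0.38 = 1.39 + 0.38 = 1.77.
Reliability = 1.77 / 2.38 = 0.7437.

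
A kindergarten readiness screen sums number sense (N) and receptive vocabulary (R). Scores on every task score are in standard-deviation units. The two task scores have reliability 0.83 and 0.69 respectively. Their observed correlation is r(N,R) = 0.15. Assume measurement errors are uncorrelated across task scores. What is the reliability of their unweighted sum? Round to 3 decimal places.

Var(N+R) = 2 + 2·[0.15] = 2 + 0.3 = 2.3.
Under uncorrelated errors the observed covariances equal the true-score covariances, so only the own-variance terms attenuate.
True-score variance = [0.83 + 0.69] + 0.3 = 1.52 + 0.3 = 1.82.
Reliability = 1.82 / 2.3 = 0.791.

0.791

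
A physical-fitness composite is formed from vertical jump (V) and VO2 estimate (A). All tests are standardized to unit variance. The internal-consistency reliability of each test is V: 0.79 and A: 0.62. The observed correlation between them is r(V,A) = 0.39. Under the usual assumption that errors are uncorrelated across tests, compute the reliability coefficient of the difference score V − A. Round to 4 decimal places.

0.5164

Var(V−A) = 1 + 1 − 2·0.39 = 2 − 0.78 = 1.22.
Under uncorrelated errors the observed covariances equal the true-score covariances, so only the own-variance terms attenuate.
True-score variance = [0.79 + 0.62] − 0.78 = 1.41 − 0.78 = 0.63.
Reliability = 0.63 / 1.22 = 0.5164.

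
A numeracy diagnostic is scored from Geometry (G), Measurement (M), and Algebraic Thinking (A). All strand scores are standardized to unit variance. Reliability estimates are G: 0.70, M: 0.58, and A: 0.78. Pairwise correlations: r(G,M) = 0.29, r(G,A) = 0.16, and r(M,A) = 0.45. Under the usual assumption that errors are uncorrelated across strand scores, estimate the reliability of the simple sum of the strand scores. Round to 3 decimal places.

0.804

Var(G+M+A) = 3 + 2·[0.29 + 0.16 + 0.45] = 3 + 1.8 = 4.8.
With uncorrelated errors the cross-covariances are all true-score covariance, so they carry over unchanged; only the diagonal terms shrink to ρᵢσᵢ².
True-score variance = [0.70 + 0.58 + 0.78] + 1.8 = 2.06 + 1.8 = 3.86.
Reliability = 3.86 / 4.8 = 0.804.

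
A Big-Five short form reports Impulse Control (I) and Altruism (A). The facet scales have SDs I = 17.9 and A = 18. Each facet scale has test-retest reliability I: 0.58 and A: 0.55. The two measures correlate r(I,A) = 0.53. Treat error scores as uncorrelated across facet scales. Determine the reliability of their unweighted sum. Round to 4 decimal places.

Var(I+A) = 17.9² + 18² + 2·[17.9·18·0.53] = 644.41 + 341.532 = 985.942.
With uncorrelated errors the cross-covariances are all true-score covariance, so they carry over unchanged; only the diagonal terms shrink to ρᵢσᵢ².
True-score variance = [17.9²·0.58 + 18²·0.55] + 341.532 = 364.038 + 341.532 = 705.57.
Reliability = 705.57 / 985.942 = 0.7156.

0.7156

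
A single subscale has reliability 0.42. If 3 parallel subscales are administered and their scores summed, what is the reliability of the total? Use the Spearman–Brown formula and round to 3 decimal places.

0.685

ρ_k = kρ / (1 + (k−1)ρ) = 3·0.42 / (1 + 2·0.42) = 1.260 / 1.840 = 0.685.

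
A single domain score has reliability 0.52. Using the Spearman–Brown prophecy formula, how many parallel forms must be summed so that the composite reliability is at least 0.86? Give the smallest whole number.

k ≥ ρ*(1−ρ₁)/(ρ₁(1−ρ*)) = 0.86·0.48 / (0.52·0.14) = 5.670.
Smallest integer k = 6.

6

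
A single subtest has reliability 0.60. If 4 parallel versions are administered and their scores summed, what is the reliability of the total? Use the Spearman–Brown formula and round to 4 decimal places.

0.8571

ρ_k = kρ / (1 + (k−1)ρ) = 4·0.60 / (1 + 3·0.60) = 2.400 / 2.800 = 0.8571.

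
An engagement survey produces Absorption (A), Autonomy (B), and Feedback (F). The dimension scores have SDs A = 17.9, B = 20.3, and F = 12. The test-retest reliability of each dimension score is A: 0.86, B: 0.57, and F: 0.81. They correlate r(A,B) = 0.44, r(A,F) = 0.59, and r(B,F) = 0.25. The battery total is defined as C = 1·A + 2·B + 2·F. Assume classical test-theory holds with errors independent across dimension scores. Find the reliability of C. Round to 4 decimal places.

Var(C) = 17.9² + 2²·20.3² + 2²·12² + 2·[2·17.9·20.3·0.44 + 2·17.9·12·0.59 + 4·20.3·12·0.25] = 2544.77 + 1633.66 = 4178.43.
With uncorrelated errors the cross-covariances are all true-score covariance, so they carry over unchanged; only the diagonal terms shrink to ρᵢσᵢ².
True-score variance = [17.9²·0.86 + 2²·20.3²·0.57 + 2²·12²·0.81] + 1633.66 = 1681.68 + 1633.66 = 3315.34.
Reliability = 3315.34 / 4178.43 = 0.7934.

0.7934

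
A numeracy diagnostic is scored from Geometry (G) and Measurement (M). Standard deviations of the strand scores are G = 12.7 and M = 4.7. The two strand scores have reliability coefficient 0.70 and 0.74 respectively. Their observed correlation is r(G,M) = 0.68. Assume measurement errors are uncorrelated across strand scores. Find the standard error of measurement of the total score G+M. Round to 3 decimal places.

Var(total) = 183.38 + 81.1784 = 264.558.
True-score variance = 129.25 + 81.1784 = 210.428, so reliability = 0.7954.
Error variance = 264.558 − 210.428 = 54.1304; SEM = √54.1304 = 7.357.

7.357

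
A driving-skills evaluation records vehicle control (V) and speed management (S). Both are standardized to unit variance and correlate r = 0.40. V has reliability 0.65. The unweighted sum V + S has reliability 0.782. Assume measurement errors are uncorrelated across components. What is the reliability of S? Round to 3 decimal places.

Var(V+S) = 2 + 2·0.40 = 2.800.
True-score variance = ρ_V + ρ_S + 2·0.40, so 0.782 = (0.65 + ρ_S + 0.80) / 2.800.
ρ_S = 0.782·2.800 − 0.65 − 0.80 = 0.740.

0.740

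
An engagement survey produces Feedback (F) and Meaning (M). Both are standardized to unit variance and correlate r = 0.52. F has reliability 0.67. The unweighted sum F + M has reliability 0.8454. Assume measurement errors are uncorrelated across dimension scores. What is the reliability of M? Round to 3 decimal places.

0.860

Var(F+M) = 2 + 2·0.52 = 3.040.
True-score variance = ρ_F + ρ_M + 2·0.52, so 0.8454 = (0.67 + ρ_M + 1.04) / 3.040.
ρ_M = 0.8454·3.040 − 0.67 − 1.04 = 0.860.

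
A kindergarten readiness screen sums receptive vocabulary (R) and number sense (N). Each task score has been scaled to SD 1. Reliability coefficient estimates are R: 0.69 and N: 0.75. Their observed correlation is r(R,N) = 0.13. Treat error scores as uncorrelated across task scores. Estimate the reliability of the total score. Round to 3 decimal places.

Var(R+N) = 2 + 2·[0.13] = 2 + 0.26 = 2.26.
With uncorrelated errors the cross-covariances are all true-score covariance, so they carry over unchanged; only the diagonal terms shrink to ρᵢσᵢ².
True-score variance = [0.69 + 0.75] + 0.26 = 1.44 + 0.26 = 1.7.
Reliability = 1.7 / 2.26 = 0.752.

0.752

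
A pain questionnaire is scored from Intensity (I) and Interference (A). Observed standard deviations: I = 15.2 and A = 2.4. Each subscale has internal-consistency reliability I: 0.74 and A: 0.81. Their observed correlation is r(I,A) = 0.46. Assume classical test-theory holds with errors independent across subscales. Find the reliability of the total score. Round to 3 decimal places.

Var(I+A) = 15.2² + 2.4² + 2·[15.2·2.4·0.46] = 236.8 + 33.5616 = 270.362.
Because errors are independent across components, Cov(Tᵢ,Tⱼ) = Cov(Xᵢ,Xⱼ); the off-diagonal part of the true-score variance is the same as above.
True-score variance = [15.2²·0.74 + 2.4²·0.81] + 33.5616 = 175.635 + 33.5616 = 209.197.
Reliability = 209.197 / 270.362 = 0.774.

0.774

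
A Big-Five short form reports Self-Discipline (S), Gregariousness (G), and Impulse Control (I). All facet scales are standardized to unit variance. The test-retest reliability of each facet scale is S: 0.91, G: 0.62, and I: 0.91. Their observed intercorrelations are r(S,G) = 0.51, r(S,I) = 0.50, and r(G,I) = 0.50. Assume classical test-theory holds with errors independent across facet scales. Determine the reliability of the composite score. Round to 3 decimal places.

Var(S+G+I) = 3 + 2·[0.51 + 0.50 + 0.50] = 3 + 3.02 = 6.02.
Because errors are independent across components, Cov(Tᵢ,Tⱼ) = Cov(Xᵢ,Xⱼ); the off-diagonal part of the true-score variance is the same as above.
True-score variance = [0.91 + 0.62 + 0.91] + 3.02 = 2.44 + 3.02 = 5.46.
Reliability = 5.46 / 6.02 = 0.907.

0.907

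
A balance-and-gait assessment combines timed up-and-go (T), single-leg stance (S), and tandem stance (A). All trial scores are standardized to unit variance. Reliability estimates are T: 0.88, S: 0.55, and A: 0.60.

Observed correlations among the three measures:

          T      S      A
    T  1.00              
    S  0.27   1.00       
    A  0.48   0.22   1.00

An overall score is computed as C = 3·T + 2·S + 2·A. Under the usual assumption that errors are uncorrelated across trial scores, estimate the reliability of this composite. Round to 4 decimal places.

0.8386

Var(C) = 3² + 2² + 2² + 2·[6·0.27 + 6·0.48 + 4·0.22] = 17 + 10.76 = 27.76.
Under uncorrelated errors the observed covariances equal the true-score covariances, so only the own-variance terms attenuate.
True-score variance = [3²·0.88 + 2²·0.55 + 2²·0.60] + 10.76 = 12.52 + 10.76 = 23.28.
Reliability = 23.28 / 27.76 = 0.8386.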